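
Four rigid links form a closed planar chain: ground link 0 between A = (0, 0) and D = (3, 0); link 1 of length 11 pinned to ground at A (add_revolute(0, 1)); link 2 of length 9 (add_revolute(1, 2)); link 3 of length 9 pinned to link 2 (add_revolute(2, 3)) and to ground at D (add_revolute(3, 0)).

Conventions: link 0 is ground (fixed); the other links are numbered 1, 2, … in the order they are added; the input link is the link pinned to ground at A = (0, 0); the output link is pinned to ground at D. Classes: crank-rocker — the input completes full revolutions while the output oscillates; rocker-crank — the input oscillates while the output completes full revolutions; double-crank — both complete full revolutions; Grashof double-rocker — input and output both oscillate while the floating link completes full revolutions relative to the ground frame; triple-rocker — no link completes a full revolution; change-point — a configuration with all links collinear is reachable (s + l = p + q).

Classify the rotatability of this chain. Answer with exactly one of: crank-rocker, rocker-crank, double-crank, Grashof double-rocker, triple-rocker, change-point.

lengths: ground=3, input=11, coupler=9, output=9
sorted: s=3 (shortest), l=11 (longest), p+q=18
s + l = 14 vs p + q = 18
s + l < p + q (Grashof) with shortest = ground link → double-crank

double-crank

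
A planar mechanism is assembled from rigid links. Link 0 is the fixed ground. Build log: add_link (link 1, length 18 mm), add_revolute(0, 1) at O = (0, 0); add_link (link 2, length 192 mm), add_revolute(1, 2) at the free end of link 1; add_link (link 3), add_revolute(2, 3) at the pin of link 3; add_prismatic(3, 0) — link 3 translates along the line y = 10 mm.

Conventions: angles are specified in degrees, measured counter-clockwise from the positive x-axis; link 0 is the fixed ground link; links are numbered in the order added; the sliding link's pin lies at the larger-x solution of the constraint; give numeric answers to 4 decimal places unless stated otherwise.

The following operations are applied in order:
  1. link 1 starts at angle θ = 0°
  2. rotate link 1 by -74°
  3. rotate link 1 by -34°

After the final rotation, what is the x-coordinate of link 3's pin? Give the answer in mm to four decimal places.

geometry: r = 18 mm, L = 192 mm, e = 10 mm; θ starts at 0°
rotate link 1 by -74°: θ ← 0° -74° = -74°
rotate link 1 by -34°: θ ← -74° -34° = -108°
crank pin P = (r cos θ, r sin θ) = (-5.562306, -17.119017)
h = r sin θ − e = -17.119017 − 10 = -27.119017
x = r cos θ + √(L² − h²) = -5.562306 + 190.075140 = 184.512834

184.5128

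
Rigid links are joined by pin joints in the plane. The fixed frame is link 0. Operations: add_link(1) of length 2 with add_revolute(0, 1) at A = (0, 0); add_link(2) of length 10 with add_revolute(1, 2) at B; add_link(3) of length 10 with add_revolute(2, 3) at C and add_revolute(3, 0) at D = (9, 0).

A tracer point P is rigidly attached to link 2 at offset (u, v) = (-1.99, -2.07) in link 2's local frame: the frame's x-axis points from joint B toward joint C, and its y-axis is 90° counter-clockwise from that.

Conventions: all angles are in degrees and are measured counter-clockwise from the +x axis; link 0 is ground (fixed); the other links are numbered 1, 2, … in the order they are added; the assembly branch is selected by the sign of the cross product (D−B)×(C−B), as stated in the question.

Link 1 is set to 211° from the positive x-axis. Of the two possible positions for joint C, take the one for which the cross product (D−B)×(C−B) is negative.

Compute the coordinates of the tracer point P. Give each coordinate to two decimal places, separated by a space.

A=(0,0), D=(9.00,0)
B = A + 2.00·(cos211°, sin211°) = (-1.7143, -1.0301)
|BD| = 10.7637
circle(B,10.00) ∩ circle(D,10.00): a=5.3819, h=8.4283
  candidates: C₊=(2.8363,7.8745) cross=90.720; C₋=(4.4494,-8.9046) cross=-90.720
  branch - wants cross < 0 → take C=(4.4494,-8.9046) (cross=-90.720)
ex = (C−B)/|BC| = (0.6164,-0.7875); ey = (0.7875,0.6164)
P = B + -1.99·ex + -2.07·ey = (-4.5709,-0.7389)

-4.57 -0.74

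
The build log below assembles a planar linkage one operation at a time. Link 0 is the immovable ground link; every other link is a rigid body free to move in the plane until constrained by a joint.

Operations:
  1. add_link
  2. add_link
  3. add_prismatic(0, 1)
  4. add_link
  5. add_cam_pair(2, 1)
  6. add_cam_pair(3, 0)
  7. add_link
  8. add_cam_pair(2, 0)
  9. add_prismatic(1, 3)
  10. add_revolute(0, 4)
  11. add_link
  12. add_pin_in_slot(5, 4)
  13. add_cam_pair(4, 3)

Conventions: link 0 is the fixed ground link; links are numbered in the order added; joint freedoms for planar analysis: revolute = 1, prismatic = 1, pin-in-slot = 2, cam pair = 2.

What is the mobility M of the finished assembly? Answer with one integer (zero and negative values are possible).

L=1 J1=0 J2=0
add link → L=2 J1=0 J2=0
add link → L=3 J1=0 J2=0
P@0,1 dof=1 J1 → L=3 J1=1 J2=0
add link → L=4 J1=1 J2=0
C@2,1 dof=2 J2 → L=4 J1=1 J2=1
C@3,0 dof=2 J2 → L=4 J1=1 J2=2
add link → L=5 J1=1 J2=2
C@2,0 dof=2 J2 → L=5 J1=1 J2=3
P@1,3 dof=1 J1 → L=5 J1=2 J2=3
R@0,4 dof=1 J1 → L=5 J1=3 J2=3
add link → L=6 J1=3 J2=3
PS@5,4 dof=2 J2 → L=6 J1=3 J2=4
C@4,3 dof=2 J2 → L=6 J1=3 J2=5
M=3(L−1)−2J1−J2=3·5−2·3−5=4

M = 4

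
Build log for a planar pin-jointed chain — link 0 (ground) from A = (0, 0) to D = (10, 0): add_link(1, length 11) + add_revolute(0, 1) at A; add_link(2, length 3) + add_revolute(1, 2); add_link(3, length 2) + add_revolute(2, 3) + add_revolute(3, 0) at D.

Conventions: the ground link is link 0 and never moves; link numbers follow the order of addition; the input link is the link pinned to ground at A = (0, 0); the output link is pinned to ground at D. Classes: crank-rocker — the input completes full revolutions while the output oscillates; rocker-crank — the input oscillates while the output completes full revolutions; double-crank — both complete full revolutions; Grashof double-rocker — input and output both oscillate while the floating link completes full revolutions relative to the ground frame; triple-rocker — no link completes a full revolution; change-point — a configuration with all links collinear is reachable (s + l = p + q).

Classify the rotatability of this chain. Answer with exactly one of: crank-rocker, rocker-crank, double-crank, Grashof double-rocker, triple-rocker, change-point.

lengths: ground=10, input=11, coupler=3, output=2
sorted: s=2 (shortest), l=11 (longest), p+q=13
s + l = 13 vs p + q = 13
s + l = p + q → change-point (collinear configuration reachable)

change-point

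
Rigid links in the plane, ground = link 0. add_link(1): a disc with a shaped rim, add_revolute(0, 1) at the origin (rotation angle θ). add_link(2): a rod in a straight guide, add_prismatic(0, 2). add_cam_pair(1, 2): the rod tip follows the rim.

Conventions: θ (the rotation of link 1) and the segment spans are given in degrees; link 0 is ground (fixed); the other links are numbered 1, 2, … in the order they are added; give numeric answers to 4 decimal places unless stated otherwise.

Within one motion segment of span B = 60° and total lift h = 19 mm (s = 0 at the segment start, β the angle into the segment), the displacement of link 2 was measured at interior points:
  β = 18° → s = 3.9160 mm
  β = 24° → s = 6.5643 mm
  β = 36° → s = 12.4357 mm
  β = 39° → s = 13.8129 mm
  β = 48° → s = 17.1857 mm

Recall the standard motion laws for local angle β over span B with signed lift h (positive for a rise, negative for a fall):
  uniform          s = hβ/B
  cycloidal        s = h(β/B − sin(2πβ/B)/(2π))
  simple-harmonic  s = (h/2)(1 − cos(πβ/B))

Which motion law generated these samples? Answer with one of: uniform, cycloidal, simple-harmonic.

candidates at β/B = r: uniform s = h·r (linear in β); cycloidal s = h·(r − sin(2πr)/(2π)); simple-harmonic s = (h/2)(1 − cos(πr))
β=18°: printed 3.9160 | uniform 5.7000, cycloidal 2.8241, simple-harmonic 3.9160
β=24°: printed 6.5643 | uniform 7.6000, cycloidal 5.8226, simple-harmonic 6.5643
β=36°: printed 12.4357 | uniform 11.4000, cycloidal 13.1774, simple-harmonic 12.4357
β=39°: printed 13.8129 | uniform 12.3500, cycloidal 14.7964, simple-harmonic 13.8129
β=48°: printed 17.1857 | uniform 15.2000, cycloidal 18.0759, simple-harmonic 17.1857
only one law matches every sample → simple-harmonic

simple-harmonic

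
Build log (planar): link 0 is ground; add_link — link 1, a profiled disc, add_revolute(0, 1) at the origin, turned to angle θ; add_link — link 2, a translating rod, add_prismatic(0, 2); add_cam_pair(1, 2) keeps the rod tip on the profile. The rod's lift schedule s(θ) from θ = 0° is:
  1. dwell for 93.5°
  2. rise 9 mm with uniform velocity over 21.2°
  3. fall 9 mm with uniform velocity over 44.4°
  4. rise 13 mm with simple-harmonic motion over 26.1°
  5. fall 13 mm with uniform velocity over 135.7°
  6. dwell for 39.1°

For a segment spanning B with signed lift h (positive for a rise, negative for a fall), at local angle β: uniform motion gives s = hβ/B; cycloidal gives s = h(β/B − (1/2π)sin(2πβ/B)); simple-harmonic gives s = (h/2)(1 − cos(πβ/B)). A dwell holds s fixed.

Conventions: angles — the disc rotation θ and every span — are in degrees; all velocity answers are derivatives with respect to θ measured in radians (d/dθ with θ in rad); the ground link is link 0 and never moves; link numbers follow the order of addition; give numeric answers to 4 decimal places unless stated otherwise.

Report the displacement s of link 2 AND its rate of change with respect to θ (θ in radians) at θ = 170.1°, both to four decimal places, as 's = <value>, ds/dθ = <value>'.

seg 1 [0°–93.5°] dwell: s stays 0.0000
seg 2 [93.5°–114.7°] uniform, h=9: full span → s += 9 → s = 9.0000
seg 3 [114.7°–159.1°] uniform, h=-9: full span → s += -9 → s = 0.0000
seg 4 [159.1°–185.2°] simple-harmonic, h=13: θ=170.1° here. β=11, B=26.1. 13/2·(1 − cos(π·0.4215)) = 4.9123 → s = 4.9123
velocity in seg [159.1°–185.2°] (simple-harmonic), θ in radians: β = 11° = 0.1920 rad, B = 26.1° = 0.4555 rad; ds/dθ = (πh/(2B)) sin(πβ/B) = (π·13/(2·0.4555)) sin(π·0.4215) = 43.469782 mm/rad

s = 4.9123, ds/dθ = 43.4698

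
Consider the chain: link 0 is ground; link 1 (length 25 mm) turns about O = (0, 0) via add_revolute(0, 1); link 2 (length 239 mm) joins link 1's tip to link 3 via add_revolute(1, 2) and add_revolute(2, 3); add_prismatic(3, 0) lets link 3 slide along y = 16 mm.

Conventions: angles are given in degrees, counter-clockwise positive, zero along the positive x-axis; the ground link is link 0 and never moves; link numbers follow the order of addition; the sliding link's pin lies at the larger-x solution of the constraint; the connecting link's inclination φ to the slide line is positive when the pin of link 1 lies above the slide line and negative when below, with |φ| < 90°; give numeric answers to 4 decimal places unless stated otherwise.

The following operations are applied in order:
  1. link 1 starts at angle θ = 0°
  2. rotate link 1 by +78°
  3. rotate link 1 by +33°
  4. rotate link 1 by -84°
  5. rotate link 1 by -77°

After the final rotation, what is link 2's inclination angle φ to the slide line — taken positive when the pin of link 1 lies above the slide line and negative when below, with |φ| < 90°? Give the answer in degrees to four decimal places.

geometry: r = 25 mm, L = 239 mm, e = 16 mm; θ starts at 0°
rotate link 1 by +78°: θ ← 0° +78° = 78°
rotate link 1 by +33°: θ ← 78° +33° = 111°
rotate link 1 by -84°: θ ← 111° -84° = 27°
rotate link 1 by -77°: θ ← 27° -77° = -50°
h = r sin θ − e = -19.151111 − 16 = -35.151111
sin φ = h / L = -35.151111 / 239 = -0.14707578
φ = arcsin(-0.14707578) = -8.457501°

-8.4575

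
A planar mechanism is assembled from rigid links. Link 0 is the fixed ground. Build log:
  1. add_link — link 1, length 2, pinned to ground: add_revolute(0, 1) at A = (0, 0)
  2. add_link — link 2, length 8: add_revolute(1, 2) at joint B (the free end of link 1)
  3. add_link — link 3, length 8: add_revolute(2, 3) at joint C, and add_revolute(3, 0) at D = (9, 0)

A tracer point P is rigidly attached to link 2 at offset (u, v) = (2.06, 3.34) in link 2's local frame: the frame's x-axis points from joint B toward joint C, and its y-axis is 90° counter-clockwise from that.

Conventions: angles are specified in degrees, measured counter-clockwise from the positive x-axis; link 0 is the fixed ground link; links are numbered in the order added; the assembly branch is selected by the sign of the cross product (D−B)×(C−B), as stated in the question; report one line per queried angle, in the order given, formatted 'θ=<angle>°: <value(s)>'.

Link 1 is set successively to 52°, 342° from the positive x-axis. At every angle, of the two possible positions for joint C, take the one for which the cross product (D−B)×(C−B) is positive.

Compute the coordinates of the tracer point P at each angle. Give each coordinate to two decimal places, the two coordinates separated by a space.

A=(0,0), D=(9.00,0)
θ=52°: B = A + 2.00·(cos52°, sin52°) = (1.2313, 1.5760)
θ=52°: |BD| = 7.9269
θ=52°: circle(B,8.00) ∩ circle(D,8.00): a=3.9635, h=6.9492
θ=52°:   candidates: C₊=(6.4973,7.5984) cross=55.086; C₋=(3.7340,-6.0224) cross=-55.086
θ=52°:   branch + wants cross > 0 → take C=(6.4973,7.5984) (cross=55.086)
θ=52°: ex = (C−B)/|BC| = (0.6582,0.7528); ey = (-0.7528,0.6582)
θ=52°: P = B + 2.06·ex + 3.34·ey = (0.0729,5.3253)
θ=342°: B = A + 2.00·(cos342°, sin342°) = (1.9021, -0.6180)
θ=342°: |BD| = 7.1247
θ=342°: circle(B,8.00) ∩ circle(D,8.00): a=3.5624, h=7.1631
θ=342°:   candidates: C₊=(4.8297,6.8270) cross=51.035; C₋=(6.0724,-7.4451) cross=-51.035
θ=342°:   branch + wants cross > 0 → take C=(4.8297,6.8270) (cross=51.035)
θ=342°: ex = (C−B)/|BC| = (0.3659,0.9306); ey = (-0.9306,0.3659)
θ=342°: P = B + 2.06·ex + 3.34·ey = (-0.4524,2.5213)

θ=52°: 0.07 5.33
θ=342°: -0.45 2.52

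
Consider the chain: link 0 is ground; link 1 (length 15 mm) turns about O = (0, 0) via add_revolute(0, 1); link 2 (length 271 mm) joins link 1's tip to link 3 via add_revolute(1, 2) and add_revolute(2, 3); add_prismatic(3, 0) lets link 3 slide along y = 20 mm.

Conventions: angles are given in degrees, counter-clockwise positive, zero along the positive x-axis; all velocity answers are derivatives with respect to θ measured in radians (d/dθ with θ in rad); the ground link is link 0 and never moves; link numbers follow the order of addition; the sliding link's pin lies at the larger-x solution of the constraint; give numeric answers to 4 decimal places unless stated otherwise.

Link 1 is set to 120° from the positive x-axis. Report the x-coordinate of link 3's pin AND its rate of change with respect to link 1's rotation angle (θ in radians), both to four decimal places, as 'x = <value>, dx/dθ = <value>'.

geometry: r = 15 mm, L = 271 mm, e = 20 mm
crank pin P = (r cos θ, r sin θ) = (-7.500000, 12.990381)
h = r sin θ − e = 12.990381 − 20 = -7.009619
x = r cos θ + √(L² − h²) = -7.500000 + 270.909330 = 263.409330
dx/dθ = −r sin θ − h·r cos θ/√(L² − h²) (θ in radians; h = -7.009619) = -13.184439

x = 263.4093, dx/dθ = -13.1844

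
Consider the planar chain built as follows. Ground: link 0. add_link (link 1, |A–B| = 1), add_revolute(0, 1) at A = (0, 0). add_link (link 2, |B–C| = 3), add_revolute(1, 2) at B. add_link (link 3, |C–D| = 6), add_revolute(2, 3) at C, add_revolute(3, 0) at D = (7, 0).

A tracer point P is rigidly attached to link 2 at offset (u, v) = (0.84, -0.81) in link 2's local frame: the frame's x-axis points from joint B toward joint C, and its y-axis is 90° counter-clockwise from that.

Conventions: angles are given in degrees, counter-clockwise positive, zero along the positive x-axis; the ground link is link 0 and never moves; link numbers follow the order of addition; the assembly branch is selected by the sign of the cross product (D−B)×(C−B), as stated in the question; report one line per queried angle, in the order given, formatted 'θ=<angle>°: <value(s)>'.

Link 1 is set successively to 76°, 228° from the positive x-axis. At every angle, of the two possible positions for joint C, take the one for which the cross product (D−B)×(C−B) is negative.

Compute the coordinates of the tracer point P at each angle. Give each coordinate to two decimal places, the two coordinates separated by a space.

A=(0,0), D=(7.00,0)
θ=76°: B = A + 1.00·(cos76°, sin76°) = (0.2419, 0.9703)
θ=76°: |BD| = 6.8274
θ=76°: circle(B,3.00) ∩ circle(D,6.00): a=1.4364, h=2.6338
θ=76°:   candidates: C₊=(2.0380,3.3732) cross=17.982; C₋=(1.2894,-1.8409) cross=-17.982
θ=76°:   branch - wants cross < 0 → take C=(1.2894,-1.8409) (cross=-17.982)
θ=76°: ex = (C−B)/|BC| = (0.3492,-0.9371); ey = (0.9371,0.3492)
θ=76°: P = B + 0.84·ex + -0.81·ey = (-0.2238,-0.0997)
θ=228°: B = A + 1.00·(cos228°, sin228°) = (-0.6691, -0.7431)
θ=228°: |BD| = 7.7051
θ=228°: circle(B,3.00) ∩ circle(D,6.00): a=2.1004, h=2.1420
θ=228°:   candidates: C₊=(1.2149,1.5915) cross=16.504; C₋=(1.6281,-2.6726) cross=-16.504
θ=228°:   branch - wants cross < 0 → take C=(1.6281,-2.6726) (cross=-16.504)
θ=228°: ex = (C−B)/|BC| = (0.7657,-0.6431); ey = (0.6431,0.7657)
θ=228°: P = B + 0.84·ex + -0.81·ey = (-0.5469,-1.9036)

θ=76°: -0.22 -0.10
θ=228°: -0.55 -1.90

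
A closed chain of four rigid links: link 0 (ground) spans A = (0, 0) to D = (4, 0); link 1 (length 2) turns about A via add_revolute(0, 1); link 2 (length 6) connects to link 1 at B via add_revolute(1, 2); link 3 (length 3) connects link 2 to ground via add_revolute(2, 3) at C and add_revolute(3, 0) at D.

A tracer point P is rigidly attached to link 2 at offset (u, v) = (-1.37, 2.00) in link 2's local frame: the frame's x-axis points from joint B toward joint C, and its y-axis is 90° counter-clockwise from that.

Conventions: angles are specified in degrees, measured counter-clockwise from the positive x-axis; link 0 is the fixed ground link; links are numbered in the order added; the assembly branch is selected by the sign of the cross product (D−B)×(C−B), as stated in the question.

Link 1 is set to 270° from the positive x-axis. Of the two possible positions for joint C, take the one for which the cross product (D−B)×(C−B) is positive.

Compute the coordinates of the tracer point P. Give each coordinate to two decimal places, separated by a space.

A=(0,0), D=(4.00,0)
B = A + 2.00·(cos270°, sin270°) = (-0.0000, -2.0000)
|BD| = 4.4721
circle(B,6.00) ∩ circle(D,3.00): a=5.2548, h=2.8961
  candidates: C₊=(3.4048,2.9404) cross=12.952; C₋=(5.9952,-2.2404) cross=-12.952
  branch + wants cross > 0 → take C=(3.4048,2.9404) (cross=12.952)
ex = (C−B)/|BC| = (0.5675,0.8234); ey = (-0.8234,0.5675)
P = B + -1.37·ex + 2.00·ey = (-2.4242,-1.9931)

-2.42 -1.99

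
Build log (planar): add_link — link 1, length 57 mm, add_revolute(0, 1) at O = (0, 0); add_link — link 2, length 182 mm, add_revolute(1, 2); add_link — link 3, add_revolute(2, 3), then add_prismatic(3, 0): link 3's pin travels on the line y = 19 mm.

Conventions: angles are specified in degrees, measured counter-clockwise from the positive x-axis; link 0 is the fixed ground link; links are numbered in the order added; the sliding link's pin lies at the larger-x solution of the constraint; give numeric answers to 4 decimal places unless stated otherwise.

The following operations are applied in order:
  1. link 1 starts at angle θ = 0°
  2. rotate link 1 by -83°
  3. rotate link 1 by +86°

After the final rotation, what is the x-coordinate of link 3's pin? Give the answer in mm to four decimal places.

geometry: r = 57 mm, L = 182 mm, e = 19 mm; θ starts at 0°
rotate link 1 by -83°: θ ← 0° -83° = -83°
rotate link 1 by +86°: θ ← -83° +86° = 3°
crank pin P = (r cos θ, r sin θ) = (56.921883, 2.983150)
h = r sin θ − e = 2.983150 − 19 = -16.016850
x = r cos θ + √(L² − h²) = 56.921883 + 181.293851 = 238.215735

238.2157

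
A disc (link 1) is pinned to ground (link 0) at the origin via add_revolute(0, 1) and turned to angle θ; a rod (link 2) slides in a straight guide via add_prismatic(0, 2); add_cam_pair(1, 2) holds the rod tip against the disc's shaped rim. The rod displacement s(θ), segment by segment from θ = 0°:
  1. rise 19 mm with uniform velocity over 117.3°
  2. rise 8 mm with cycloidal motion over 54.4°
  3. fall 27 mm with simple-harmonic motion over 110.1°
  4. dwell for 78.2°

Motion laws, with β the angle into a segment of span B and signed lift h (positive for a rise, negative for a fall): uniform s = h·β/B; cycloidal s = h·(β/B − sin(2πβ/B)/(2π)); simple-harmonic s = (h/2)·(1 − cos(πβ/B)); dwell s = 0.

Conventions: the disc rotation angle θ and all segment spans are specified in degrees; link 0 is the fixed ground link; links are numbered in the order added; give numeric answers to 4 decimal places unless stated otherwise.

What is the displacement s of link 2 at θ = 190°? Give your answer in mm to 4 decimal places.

segment 1 (0° to 117.3°, uniform, h = 19) is passed completely: s = 0.0000 + (19) = 19.0000
segment 2 (117.3° to 171.7°, cycloidal, h = 8) is passed completely: s = 19.0000 + (8) = 27.0000
θ = 190° falls in segment 3 (171.7° to 281.8°, simple-harmonic, h = -27): β = 190 − 171.7 = 18.3°, B = 110.1°; Δs = -27/2·(1 − cos(π·0.1662)) = -1.7990; s = 27.0000 − 1.7990 = 25.2010

25.2010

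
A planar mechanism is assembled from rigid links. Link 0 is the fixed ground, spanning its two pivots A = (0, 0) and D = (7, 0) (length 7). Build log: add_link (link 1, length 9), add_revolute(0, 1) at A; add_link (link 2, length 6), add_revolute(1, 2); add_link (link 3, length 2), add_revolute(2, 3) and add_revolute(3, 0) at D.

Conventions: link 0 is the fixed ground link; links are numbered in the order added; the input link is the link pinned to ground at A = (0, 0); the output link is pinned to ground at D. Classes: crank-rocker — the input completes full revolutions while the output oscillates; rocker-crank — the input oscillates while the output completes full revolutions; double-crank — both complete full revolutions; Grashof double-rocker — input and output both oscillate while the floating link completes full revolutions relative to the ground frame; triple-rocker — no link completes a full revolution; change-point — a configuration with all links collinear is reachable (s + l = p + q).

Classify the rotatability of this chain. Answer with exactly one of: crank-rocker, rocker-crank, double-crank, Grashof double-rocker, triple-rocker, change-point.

lengths: ground=7, input=9, coupler=6, output=2
sorted: s=2 (shortest), l=9 (longest), p+q=13
s + l = 11 vs p + q = 13
s + l < p + q (Grashof) with shortest = output link → rocker-crank

rocker-crank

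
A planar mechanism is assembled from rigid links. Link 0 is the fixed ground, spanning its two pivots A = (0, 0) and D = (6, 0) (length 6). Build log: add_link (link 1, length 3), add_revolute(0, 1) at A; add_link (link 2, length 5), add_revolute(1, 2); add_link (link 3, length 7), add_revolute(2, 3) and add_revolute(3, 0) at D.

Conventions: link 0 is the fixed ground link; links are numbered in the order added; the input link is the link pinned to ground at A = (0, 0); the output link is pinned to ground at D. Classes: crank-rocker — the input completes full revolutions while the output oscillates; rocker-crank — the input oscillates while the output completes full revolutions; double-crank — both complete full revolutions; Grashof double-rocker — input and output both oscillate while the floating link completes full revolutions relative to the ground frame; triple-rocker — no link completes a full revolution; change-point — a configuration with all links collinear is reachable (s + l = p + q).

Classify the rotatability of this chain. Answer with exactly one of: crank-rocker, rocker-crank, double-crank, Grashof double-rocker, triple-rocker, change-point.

lengths: ground=6, input=3, coupler=5, output=7
sorted: s=3 (shortest), l=7 (longest), p+q=11
s + l = 10 vs p + q = 11
s + l < p + q (Grashof) with shortest = input link → crank-rocker

crank-rocker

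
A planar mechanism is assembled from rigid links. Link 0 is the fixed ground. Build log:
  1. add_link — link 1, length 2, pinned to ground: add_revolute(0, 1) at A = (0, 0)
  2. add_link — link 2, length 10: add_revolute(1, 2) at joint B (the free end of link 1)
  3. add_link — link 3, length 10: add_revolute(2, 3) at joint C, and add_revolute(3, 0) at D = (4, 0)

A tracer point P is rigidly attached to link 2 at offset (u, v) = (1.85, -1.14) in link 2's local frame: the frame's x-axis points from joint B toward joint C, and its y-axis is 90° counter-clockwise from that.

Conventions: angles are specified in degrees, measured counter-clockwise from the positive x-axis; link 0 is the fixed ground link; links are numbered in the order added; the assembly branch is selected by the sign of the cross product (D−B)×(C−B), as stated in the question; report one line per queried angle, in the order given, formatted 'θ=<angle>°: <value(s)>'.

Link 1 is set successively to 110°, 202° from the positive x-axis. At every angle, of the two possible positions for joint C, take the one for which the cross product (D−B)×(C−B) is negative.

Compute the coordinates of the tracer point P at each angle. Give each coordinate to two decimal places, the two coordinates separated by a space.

A=(0,0), D=(4.00,0)
θ=110°: B = A + 2.00·(cos110°, sin110°) = (-0.6840, 1.8794)
θ=110°: |BD| = 5.0470
θ=110°: circle(B,10.00) ∩ circle(D,10.00): a=2.5235, h=9.6764
θ=110°:   candidates: C₊=(5.2612,9.9201) cross=48.837; C₋=(-1.9453,-8.0408) cross=-48.837
θ=110°:   branch - wants cross < 0 → take C=(-1.9453,-8.0408) (cross=-48.837)
θ=110°: ex = (C−B)/|BC| = (-0.1261,-0.9920); ey = (0.9920,-0.1261)
θ=110°: P = B + 1.85·ex + -1.14·ey = (-2.0483,0.1879)
θ=202°: B = A + 2.00·(cos202°, sin202°) = (-1.8544, -0.7492)
θ=202°: |BD| = 5.9021
θ=202°: circle(B,10.00) ∩ circle(D,10.00): a=2.9511, h=9.5546
θ=202°:   candidates: C₊=(-0.1400,9.1027) cross=56.393; C₋=(2.2857,-9.8520) cross=-56.393
θ=202°:   branch - wants cross < 0 → take C=(2.2857,-9.8520) (cross=-56.393)
θ=202°: ex = (C−B)/|BC| = (0.4140,-0.9103); ey = (0.9103,0.4140)
θ=202°: P = B + 1.85·ex + -1.14·ey = (-2.1262,-2.9052)

θ=110°: -2.05 0.19
θ=202°: -2.13 -2.91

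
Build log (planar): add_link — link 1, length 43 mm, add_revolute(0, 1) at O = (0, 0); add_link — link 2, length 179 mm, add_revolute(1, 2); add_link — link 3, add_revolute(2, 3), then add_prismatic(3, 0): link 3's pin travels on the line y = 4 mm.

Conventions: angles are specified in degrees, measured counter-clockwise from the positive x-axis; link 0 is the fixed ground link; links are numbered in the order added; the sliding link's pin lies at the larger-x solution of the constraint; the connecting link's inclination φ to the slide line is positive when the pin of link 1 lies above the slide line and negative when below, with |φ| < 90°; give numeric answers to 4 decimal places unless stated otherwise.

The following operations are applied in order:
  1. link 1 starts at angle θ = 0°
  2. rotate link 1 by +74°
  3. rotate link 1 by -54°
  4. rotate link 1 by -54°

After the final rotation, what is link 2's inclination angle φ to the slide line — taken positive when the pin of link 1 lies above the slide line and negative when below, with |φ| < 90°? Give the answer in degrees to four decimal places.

geometry: r = 43 mm, L = 179 mm, e = 4 mm; θ starts at 0°
rotate link 1 by +74°: θ ← 0° +74° = 74°
rotate link 1 by -54°: θ ← 74° -54° = 20°
rotate link 1 by -54°: θ ← 20° -54° = -34°
h = r sin θ − e = -24.045295 − 4 = -28.045295
sin φ = h / L = -28.045295 / 179 = -0.15667762
φ = arcsin(-0.15667762) = -9.014106°

-9.0141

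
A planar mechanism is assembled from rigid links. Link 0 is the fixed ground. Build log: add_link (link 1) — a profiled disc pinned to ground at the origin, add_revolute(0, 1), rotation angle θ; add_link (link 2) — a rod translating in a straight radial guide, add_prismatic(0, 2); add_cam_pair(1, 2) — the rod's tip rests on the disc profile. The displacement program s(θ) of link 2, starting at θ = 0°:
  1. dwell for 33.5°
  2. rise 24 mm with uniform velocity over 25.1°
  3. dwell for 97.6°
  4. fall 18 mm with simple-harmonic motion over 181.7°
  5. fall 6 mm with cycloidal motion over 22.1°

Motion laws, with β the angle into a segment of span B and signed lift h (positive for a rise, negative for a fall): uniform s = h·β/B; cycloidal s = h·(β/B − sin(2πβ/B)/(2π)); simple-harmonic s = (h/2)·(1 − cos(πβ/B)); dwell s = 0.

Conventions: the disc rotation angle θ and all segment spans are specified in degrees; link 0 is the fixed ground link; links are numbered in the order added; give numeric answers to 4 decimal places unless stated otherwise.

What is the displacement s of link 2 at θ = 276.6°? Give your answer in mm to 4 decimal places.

seg 1 [0°–33.5°] dwell: s stays 0.0000
seg 2 [33.5°–58.6°] uniform, h=24: full span → s += 24 → s = 24.0000
seg 3 [58.6°–156.2°] dwell: s stays 24.0000
seg 4 [156.2°–337.9°] simple-harmonic, h=-18: θ=276.6° here. β=120.4, B=181.7. -18/2·(1 − cos(π·0.6626)) = -13.4008 → s = 10.5992

10.5992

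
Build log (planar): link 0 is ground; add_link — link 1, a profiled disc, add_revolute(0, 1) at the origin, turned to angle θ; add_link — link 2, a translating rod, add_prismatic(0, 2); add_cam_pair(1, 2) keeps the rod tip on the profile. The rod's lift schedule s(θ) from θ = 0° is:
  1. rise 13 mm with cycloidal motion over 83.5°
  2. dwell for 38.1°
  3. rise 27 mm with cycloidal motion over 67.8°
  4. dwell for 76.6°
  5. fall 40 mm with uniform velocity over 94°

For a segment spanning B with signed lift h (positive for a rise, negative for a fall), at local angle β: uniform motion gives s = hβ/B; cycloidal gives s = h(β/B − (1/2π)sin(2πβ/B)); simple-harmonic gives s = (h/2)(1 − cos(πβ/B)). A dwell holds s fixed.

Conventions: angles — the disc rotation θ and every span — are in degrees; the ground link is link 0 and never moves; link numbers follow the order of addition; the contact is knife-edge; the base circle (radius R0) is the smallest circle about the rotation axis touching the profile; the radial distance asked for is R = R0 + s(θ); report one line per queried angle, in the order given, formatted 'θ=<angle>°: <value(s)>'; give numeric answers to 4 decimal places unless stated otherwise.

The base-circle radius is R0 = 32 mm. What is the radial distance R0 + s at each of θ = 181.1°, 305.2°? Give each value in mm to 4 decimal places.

seg 1 [0°–83.5°] cycloidal, h=13: full span → s += 13 → s = 13.0000
seg 2 [83.5°–121.6°] dwell: s stays 13.0000
seg 3 [121.6°–189.4°] cycloidal, h=27: θ=181.1° here. β=59.5, B=67.8. 27·(0.8776 − sin(2π·0.8776)/(2π)) = 26.6836 → s = 39.6836
seg 3 [121.6°–189.4°] cycloidal, h=27: full span → s += 27 → s = 40.0000
seg 4 [189.4°–266°] dwell: s stays 40.0000
seg 5 [266°–360°] uniform, h=-40: θ=305.2° here. β=39.2, B=94. -40·39.2/94 = -16.6809 → s = 23.3191
θ=181.1°: R = R0 + s = 32 + 39.6836 = 71.6836
θ=305.2°: R = R0 + s = 32 + 23.3191 = 55.3191

θ=181.1°: 71.6836
θ=305.2°: 55.3191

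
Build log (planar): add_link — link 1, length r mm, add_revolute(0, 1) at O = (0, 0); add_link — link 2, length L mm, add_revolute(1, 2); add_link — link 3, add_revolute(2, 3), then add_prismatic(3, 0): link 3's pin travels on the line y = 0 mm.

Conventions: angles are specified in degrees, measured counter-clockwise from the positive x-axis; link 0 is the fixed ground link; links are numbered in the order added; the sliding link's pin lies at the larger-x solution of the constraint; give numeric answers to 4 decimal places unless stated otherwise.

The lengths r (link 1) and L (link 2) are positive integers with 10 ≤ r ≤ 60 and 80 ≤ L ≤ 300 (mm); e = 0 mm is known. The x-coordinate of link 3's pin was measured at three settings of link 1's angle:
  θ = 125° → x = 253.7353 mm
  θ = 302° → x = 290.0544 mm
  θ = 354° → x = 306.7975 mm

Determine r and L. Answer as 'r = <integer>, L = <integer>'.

constraint per measurement: (x − r cos θ)² + (r sin θ − e)² = L²
subtracting the θ₁ and θ₂ equations cancels the r² and L² terms:
r = (x₁² − x₂²) / (2[(x₁cos θ₁ + e sin θ₁) − (x₂cos θ₂ + e sin θ₂)]) = 33.0000 → r = 33
L² = (x₁ − r cos θ₁)² + (r sin θ₁ − e)² = 75076.0174 → L = 274.0000 → L = 274
check at θ₃=354°: x = 306.7975 (printed 306.7975) ✓

r = 33, L = 274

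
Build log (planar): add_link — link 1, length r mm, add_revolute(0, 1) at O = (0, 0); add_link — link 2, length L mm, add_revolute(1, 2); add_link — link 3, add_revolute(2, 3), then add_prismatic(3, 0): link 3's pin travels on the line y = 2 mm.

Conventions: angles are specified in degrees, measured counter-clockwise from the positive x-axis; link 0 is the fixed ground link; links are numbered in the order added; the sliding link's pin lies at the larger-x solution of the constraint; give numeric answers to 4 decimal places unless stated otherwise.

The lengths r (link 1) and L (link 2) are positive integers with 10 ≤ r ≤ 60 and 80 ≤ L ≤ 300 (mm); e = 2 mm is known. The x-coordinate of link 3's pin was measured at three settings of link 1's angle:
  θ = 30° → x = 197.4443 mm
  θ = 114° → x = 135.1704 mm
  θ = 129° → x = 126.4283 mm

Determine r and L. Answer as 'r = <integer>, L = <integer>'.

constraint per measurement: (x − r cos θ)² + (r sin θ − e)² = L²
subtracting the θ₁ and θ₂ equations cancels the r² and L² terms:
r = (x₁² − x₂²) / (2[(x₁cos θ₁ + e sin θ₁) − (x₂cos θ₂ + e sin θ₂)]) = 46.0000 → r = 46
L² = (x₁ − r cos θ₁)² + (r sin θ₁ − e)² = 25281.0079 → L = 159.0000 → L = 159
check at θ₃=129°: x = 126.4283 (printed 126.4283) ✓

r = 46, L = 159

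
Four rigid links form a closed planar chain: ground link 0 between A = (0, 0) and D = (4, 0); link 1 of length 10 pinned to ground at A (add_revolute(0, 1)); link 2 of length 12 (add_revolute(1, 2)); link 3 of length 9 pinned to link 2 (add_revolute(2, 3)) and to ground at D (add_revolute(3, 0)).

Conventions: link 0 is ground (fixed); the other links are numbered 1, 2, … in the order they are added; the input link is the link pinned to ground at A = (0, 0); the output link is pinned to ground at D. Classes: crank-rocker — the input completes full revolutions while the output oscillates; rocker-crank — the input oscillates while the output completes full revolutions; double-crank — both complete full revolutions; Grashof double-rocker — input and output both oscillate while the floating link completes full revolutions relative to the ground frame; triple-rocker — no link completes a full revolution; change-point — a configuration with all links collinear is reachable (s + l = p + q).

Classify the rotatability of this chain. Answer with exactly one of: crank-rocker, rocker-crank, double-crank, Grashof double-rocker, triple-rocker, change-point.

lengths: ground=4, input=10, coupler=12, output=9
sorted: s=4 (shortest), l=12 (longest), p+q=19
s + l = 16 vs p + q = 19
s + l < p + q (Grashof) with shortest = ground link → double-crank

double-crank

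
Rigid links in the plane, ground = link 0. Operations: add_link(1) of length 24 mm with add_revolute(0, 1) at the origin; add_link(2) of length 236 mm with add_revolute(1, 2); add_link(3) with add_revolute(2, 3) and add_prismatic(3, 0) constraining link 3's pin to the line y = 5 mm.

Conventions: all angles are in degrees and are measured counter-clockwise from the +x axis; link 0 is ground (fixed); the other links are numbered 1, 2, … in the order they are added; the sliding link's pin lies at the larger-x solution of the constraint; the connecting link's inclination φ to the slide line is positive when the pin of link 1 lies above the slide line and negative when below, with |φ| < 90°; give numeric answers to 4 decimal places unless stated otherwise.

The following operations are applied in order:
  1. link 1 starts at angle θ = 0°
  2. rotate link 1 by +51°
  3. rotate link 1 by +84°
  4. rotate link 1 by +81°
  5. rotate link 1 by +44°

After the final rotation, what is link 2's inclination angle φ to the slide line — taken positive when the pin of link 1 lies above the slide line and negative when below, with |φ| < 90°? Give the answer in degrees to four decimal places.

geometry: r = 24 mm, L = 236 mm, e = 5 mm; θ starts at 0°
rotate link 1 by +51°: θ ← 0° +51° = 51°
rotate link 1 by +84°: θ ← 51° +84° = 135°
rotate link 1 by +81°: θ ← 135° +81° = 216°
rotate link 1 by +44°: θ ← 216° +44° = 260°
h = r sin θ − e = -23.635386 − 5 = -28.635386
sin φ = h / L = -28.635386 / 236 = -0.12133638
φ = arcsin(-0.12133638) = -6.969235°

-6.9692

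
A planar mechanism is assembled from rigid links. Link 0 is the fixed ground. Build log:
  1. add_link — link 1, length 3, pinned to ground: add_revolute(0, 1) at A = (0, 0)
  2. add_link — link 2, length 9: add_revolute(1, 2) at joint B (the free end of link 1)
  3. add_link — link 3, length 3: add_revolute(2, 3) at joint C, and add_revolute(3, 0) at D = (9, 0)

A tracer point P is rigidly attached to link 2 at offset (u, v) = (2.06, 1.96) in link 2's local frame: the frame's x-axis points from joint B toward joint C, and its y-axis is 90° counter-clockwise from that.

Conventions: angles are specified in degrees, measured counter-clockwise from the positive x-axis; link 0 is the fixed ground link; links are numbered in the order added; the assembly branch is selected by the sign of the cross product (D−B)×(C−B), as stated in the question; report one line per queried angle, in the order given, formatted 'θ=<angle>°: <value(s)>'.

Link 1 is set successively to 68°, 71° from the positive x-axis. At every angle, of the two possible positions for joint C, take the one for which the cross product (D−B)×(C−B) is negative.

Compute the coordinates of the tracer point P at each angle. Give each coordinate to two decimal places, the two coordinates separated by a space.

A=(0,0), D=(9.00,0)
θ=68°: B = A + 3.00·(cos68°, sin68°) = (1.1238, 2.7816)
θ=68°: |BD| = 8.3529
θ=68°: circle(B,9.00) ∩ circle(D,3.00): a=8.4863, h=2.9970
θ=68°:   candidates: C₊=(10.1238,2.7816) cross=25.034; C₋=(8.1278,-2.8704) cross=-25.034
θ=68°:   branch - wants cross < 0 → take C=(8.1278,-2.8704) (cross=-25.034)
θ=68°: ex = (C−B)/|BC| = (0.7782,-0.6280); ey = (0.6280,0.7782)
θ=68°: P = B + 2.06·ex + 1.96·ey = (3.9578,3.0132)
θ=71°: B = A + 3.00·(cos71°, sin71°) = (0.9767, 2.8366)
θ=71°: |BD| = 8.5100
θ=71°: circle(B,9.00) ∩ circle(D,3.00): a=8.4853, h=2.9999
θ=71°:   candidates: C₊=(9.9767,2.8366) cross=25.529; C₋=(7.9768,-2.8201) cross=-25.529
θ=71°:   branch - wants cross < 0 → take C=(7.9768,-2.8201) (cross=-25.529)
θ=71°: ex = (C−B)/|BC| = (0.7778,-0.6285); ey = (0.6285,0.7778)
θ=71°: P = B + 2.06·ex + 1.96·ey = (3.8109,3.0663)

θ=68°: 3.96 3.01
θ=71°: 3.81 3.07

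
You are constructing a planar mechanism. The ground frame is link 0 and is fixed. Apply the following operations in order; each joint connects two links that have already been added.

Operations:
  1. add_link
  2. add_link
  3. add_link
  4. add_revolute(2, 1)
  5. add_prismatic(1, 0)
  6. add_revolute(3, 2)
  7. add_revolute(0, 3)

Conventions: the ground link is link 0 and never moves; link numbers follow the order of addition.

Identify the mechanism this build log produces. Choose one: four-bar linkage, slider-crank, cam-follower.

links: 4 (incl. ground); joints: 3 revolute, 1 prismatic, 0 higher (cam) pair, forming one closed loop
4 links, 3 revolutes + 1 prismatic in one loop → slider-crank

slider-crank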